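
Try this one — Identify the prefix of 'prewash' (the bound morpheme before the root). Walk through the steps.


The word 'prewash' = 'pre' (prefix) + 'wash' (root). The prefix is 'pre'.

pre


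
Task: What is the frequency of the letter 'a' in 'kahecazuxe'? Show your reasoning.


Letter 'a' in 'kahecazuxe': found at position(s) 2, 6 = 2 occurrence(s).

2


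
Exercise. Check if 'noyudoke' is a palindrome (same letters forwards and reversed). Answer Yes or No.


Forward: 'noyudoke'
Reversed: 'ekoduyon'
They differ.

No


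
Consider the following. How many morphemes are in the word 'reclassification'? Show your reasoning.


Decomposition: re- (prefix) + class (root) + -ify (suffix) + -ation (suffix) = 4 morpheme(s)

4 morphemes


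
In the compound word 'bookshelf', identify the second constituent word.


Split 'bookshelf' into 'book' + 'shelf'. The second part is 'shelf'.

shelf


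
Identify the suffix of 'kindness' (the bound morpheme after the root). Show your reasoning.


The word 'kindness' = 'kind' (root) + '-ness' (suffix). The suffix is '-ness'.

ness


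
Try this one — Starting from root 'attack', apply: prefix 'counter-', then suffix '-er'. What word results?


Step 1: Add prefix 'counter-' to 'attack' = 'counterattack'
Step 2: Add suffix '-er' to 'counterattack' = 'counterattacker'

counterattacker


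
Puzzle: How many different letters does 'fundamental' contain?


Unique letters in 'fundamental': {a, d, e, f, l, m, n, t, u} = 9 distinct letters.

9


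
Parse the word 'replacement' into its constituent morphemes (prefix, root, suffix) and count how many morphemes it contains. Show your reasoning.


Step 1: Identify prefix: 're' (meaning: again)
Step 2: Identify root: 'place'
Step 3: Identify suffix(es): 'ment'
Decomposition: re- (prefix: again) + place (root) + -ment (suffix: action/result)
Total morphemes: 3

3 morphemes (re- (prefix: again) + place (root) + -ment (suffix: action/result))


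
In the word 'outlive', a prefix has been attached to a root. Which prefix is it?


The word 'outlive' = 'out' (prefix) + 'live' (root). The prefix is 'out'.

out


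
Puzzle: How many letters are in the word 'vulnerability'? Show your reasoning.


Spell out 'vulnerability' and number each letter: v(1), u(2), l(3), n(4), e(5), r(6), a(7), b(8), i(9), l(10), i(11), t(12), y(13). Total: 13 letters.

13


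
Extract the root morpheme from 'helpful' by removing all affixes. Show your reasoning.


Remove suffix '-ful' from 'helpful' to get root 'help'.

help


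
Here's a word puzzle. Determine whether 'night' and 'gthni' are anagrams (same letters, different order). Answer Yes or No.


Sorted letters of 'night': 'ghint'
Sorted letters of 'gthni': 'ghint'
They match.

Yes


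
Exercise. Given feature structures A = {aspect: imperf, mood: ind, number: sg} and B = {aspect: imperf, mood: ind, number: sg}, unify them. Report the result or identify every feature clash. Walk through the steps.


Compare features:
aspect: A=imperf vs B=imperf -> unified: imperf
mood: A=ind vs B=ind -> unified: ind
number: A=sg vs B=sg -> unified: sg
No clashes found.

Unified: {aspect: imperf, mood: ind, number: sg}


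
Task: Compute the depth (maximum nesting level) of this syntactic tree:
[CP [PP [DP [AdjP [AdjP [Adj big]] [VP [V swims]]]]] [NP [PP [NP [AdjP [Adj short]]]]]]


Count bracket nesting levels:
'[' at pos 0: depth = 1
'[' at pos 4: depth = 2
'[' at pos 8: depth = 3
'[' at pos 12: depth = 4
'[' at pos 18: depth = 5
'[' at pos 24: depth = 6
'[' at pos 35: depth = 5
'[' at pos 39: depth = 6
'[' at pos 53: depth = 2
'[' at pos 57: depth = 3
'[' at pos 61: depth = 4
'[' at pos 65: depth = 5
'[' at pos 71: depth = 6
Maximum depth reached: 6

6


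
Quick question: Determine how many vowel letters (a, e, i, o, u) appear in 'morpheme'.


Vowels in 'morpheme': o, e, e = 3 vowels.

3


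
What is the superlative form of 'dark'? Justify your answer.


Apply superlative formation (add -est): 'dark' -> 'darkest'.

darkest


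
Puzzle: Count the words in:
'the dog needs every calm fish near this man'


Split into words: the | dog | needs | every | calm | fish | near | this | man = 9 words.

9


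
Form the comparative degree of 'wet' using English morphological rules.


Apply comparative formation (double final consonant, add -er): 'wet' -> 'wetter'.

wetter


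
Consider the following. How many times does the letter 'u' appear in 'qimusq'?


Letter 'u' in 'qimusq': found at position(s) 4 = 1 occurrence(s).

1


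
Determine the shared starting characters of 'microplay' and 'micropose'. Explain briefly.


Compare from the start: 6 characters match: 'microp'. Mismatch at position 7: 'l' vs 'o'.

microp


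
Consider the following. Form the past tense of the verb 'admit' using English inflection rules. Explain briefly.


Apply rule: Double final consonant and add -ed. 'admit' becomes 'admitted'.

admitted


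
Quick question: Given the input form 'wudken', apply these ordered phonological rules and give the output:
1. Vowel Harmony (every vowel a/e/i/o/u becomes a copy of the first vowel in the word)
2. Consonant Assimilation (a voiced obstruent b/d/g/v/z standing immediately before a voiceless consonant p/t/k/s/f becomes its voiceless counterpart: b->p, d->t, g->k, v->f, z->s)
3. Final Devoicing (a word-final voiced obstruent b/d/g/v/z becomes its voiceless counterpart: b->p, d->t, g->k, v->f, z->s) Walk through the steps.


Starting form: 'wudken'
Rule 1: Vowel Harmony: all vowels become 'u' (matching first vowel). 'wudken' -> 'wudkun'
Rule 2: Consonant Assimilation: voiced obstruent before voiceless consonant becomes voiceless ('dk' -> 'tk'). 'wudkun' -> 'wutkun'
Rule 3: Final Devoicing: final consonant 'n' is not one of the voiced obstruents b/d/g/v/z. No change.
Final form: 'wutkun'

wutkun


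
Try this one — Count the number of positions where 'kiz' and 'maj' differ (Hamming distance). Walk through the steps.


Alignment:
Position 1: 'k' vs 'm' = DIFFER
Position 2: 'i' vs 'a' = DIFFER
Position 3: 'z' vs 'j' = DIFFER
Total differences: 3

3


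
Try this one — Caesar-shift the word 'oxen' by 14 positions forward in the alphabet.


Shift each letter by 14: o -> c, x -> l, e -> s, n -> b. Result: 'clsb'.

clsb


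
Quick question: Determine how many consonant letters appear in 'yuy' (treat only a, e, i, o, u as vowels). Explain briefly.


Consonants in 'yuy': y, y = 2 consonants.

2


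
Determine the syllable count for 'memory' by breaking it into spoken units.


Break 'memory' into syllables: mem-o-ry -> mem | o | ry = 3 syllables

3 syllables


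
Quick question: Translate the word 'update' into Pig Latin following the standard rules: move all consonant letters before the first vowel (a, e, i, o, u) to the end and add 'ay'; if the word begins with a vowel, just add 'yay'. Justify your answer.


'update' starts with a vowel, so add 'yay': 'updateyay'.

updateyay


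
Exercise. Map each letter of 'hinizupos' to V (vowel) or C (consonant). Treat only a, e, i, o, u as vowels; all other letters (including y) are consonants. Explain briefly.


Letter mapping: h = C, i = V, n = C, i = V, z = C, u = V, p = C, o = V, s = C.

CVCVCVCVC


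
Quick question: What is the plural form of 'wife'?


Apply rule: Change -fe to -ves. 'wife' becomes 'wives'.

wives


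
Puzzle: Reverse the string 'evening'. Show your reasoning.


Reverse 'evening' character by character: 'gnineve'.

gnineve


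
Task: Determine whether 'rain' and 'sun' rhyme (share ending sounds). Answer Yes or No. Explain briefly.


Rime (stressed vowel + following sounds) of 'rain': -ain = /eɪn/
Rime of 'sun': -un = /ʌn/
/eɪn/ and /ʌn/ are different ending sounds, so the words do not rhyme.

No


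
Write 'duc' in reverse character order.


Reverse 'duc' character by character: 'cud'.

cud


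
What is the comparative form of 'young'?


Apply comparative formation (add -er): 'young' -> 'younger'.

younger


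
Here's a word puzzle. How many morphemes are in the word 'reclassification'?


Decomposition: re- (prefix) + class (root) + -ify (suffix) + -ation (suffix) = 4 morpheme(s)

4 morphemes


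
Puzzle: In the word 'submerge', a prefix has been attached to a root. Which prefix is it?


The word 'submerge' = 'sub' (prefix) + 'merge' (root). The prefix is 'sub'.

sub


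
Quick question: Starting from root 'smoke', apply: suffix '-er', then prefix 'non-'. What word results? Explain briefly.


Step 1: Add suffix '-er' to 'smoke' = 'smoker'
Step 2: Add prefix 'non-' to 'smoker' = 'nonsmoker'

nonsmoker


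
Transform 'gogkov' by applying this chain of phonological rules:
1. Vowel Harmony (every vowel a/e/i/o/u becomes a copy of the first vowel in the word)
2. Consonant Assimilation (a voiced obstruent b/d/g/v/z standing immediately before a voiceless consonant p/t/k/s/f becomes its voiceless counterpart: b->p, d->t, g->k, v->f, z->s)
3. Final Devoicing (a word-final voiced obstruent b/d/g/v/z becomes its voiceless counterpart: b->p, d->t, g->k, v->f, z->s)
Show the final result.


Starting form: 'gogkov'
Rule 1: Vowel Harmony: all vowels already match. No change.
Rule 2: Consonant Assimilation: voiced obstruent before voiceless consonant becomes voiceless ('gk' -> 'kk'). 'gogkov' -> 'gokkov'
Rule 3: Final Devoicing: word-final voiced obstruent 'v' becomes voiceless 'f'. 'gokkov' -> 'gokkof'
Final form: 'gokkof'

gokkof


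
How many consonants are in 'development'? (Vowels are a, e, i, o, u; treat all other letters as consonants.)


Consonants in 'development': d, v, l, p, m, n, t = 7 consonants.

7


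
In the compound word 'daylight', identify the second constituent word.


Split 'daylight' into 'day' + 'light'. The second part is 'light'.

light


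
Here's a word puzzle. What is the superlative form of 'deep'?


Apply superlative formation (add -est): 'deep' -> 'deepest'.

deepest


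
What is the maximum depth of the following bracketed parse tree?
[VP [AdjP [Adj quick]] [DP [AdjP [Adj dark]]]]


Count bracket nesting levels:
'[' at pos 0: depth = 1
'[' at pos 4: depth = 2
'[' at pos 10: depth = 3
'[' at pos 23: depth = 2
'[' at pos 27: depth = 3
'[' at pos 33: depth = 4
Maximum depth reached: 4

4


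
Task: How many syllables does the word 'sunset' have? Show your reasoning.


Break 'sunset' into syllables: sun-set -> sun | set = 2 syllables

2 syllables


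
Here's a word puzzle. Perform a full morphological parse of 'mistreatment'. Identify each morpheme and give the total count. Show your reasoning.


Step 1: Identify prefix: 'mis' (meaning: wrongly)
Step 2: Identify root: 'treat'
Step 3: Identify suffix(es): 'ment'
Decomposition: mis- (prefix: wrongly) + treat (root) + -ment (suffix: action/result)
Total morphemes: 3

3 morphemes (mis- (prefix: wrongly) + treat (root) + -ment (suffix: action/result))


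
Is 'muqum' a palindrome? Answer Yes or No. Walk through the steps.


Forward: 'muqum'
Reversed: 'muqum'
They are identical.

Yes


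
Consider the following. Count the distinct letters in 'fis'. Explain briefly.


Unique letters in 'fis': {f, i, s} = 3 distinct letters.

3


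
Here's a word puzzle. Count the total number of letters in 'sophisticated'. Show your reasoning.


Spell out 'sophisticated' and number each letter: s(1), o(2), p(3), h(4), i(5), s(6), t(7), i(8), c(9), a(10), t(11), e(12), d(13). Total: 13 letters.

13


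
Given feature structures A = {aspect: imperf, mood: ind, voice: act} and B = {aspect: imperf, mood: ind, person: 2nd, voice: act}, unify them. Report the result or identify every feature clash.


Compare features:
aspect: A=imperf vs B=imperf -> unified: imperf
mood: A=ind vs B=ind -> unified: ind
person: A=_ vs B=2nd -> unified: 2nd
voice: A=act vs B=act -> unified: act
No clashes found.

Unified: {aspect: imperf, mood: ind, person: 2nd, voice: act}


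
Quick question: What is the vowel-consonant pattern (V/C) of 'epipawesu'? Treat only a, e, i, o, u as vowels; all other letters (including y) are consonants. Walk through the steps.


Letter mapping: e = V, p = C, i = V, p = C, a = V, w = C, e = V, s = C, u = V.

VCVCVCVCV


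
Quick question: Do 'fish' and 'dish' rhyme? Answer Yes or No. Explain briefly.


Rime (stressed vowel + following sounds) of 'fish': -ish = /ɪʃ/
Rime of 'dish': -ish = /ɪʃ/
/ɪʃ/ and /ɪʃ/ are the same ending sound, so the words rhyme.

Yes


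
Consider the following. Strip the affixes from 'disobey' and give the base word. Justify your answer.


Remove prefix 'dis' from 'disobey' to get root 'obey'.

obey


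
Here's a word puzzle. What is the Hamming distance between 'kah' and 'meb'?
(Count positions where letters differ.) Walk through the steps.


Alignment:
Position 1: 'k' vs 'm' = DIFFER
Position 2: 'a' vs 'e' = DIFFER
Position 3: 'h' vs 'b' = DIFFER
Total differences: 3

3


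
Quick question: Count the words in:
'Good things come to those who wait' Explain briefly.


Split into words: Good | things | come | to | those | who | wait = 7 words.

7


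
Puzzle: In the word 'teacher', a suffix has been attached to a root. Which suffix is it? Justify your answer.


The word 'teacher' = 'teach' (root) + '-er' (suffix). The suffix is '-er'.

er


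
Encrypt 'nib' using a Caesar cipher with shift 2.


Shift each letter by 2: n -> p, i -> k, b -> d. Result: 'pkd'.

pkd


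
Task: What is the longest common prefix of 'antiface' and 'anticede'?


Compare from the start: 4 characters match: 'anti'. Mismatch at position 5: 'f' vs 'c'.

anti


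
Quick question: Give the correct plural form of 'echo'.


Apply rule: Add -es (consonant + o). 'echo' becomes 'echoes'.

echoes


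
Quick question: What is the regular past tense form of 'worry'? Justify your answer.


Apply rule: Change -y to -ied. 'worry' becomes 'worried'.

worried


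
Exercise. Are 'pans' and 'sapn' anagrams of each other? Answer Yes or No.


Sorted letters of 'pans': 'anps'
Sorted letters of 'sapn': 'anps'
They match.

Yes


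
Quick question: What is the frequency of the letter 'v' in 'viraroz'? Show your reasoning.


Letter 'v' in 'viraroz': found at position(s) 1 = 1 occurrence(s).

1


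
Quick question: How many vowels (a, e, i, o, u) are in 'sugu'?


Vowels in 'sugu': u, u = 2 vowels.

2


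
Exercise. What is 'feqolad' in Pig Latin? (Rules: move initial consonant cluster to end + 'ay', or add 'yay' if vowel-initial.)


'feqolad': move consonant cluster 'f' to end and add 'ay': 'eqoladfay'.

eqoladfay


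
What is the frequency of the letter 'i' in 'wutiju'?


Letter 'i' in 'wutiju': found at position(s) 4 = 1 occurrence(s).

1


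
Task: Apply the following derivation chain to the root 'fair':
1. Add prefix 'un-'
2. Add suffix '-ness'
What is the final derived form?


Step 1: Add prefix 'un-' to 'fair' = 'unfair'
Step 2: Add suffix '-ness' to 'unfair' = 'unfairness'

unfairness


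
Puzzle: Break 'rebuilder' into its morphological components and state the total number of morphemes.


Step 1: Identify prefix: 're' (meaning: again)
Step 2: Identify root: 'build'
Step 3: Identify suffix(es): 'er'
Decomposition: re- (prefix: again) + build (root) + -er (suffix: one who)
Total morphemes: 3

3 morphemes (re- (prefix: again) + build (root) + -er (suffix: one who))


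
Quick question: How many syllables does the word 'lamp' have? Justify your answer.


Break 'lamp' into syllables: lamp -> lamp = 1 syllable

1 syllable


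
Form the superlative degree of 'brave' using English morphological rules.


Apply superlative formation (ends in e: add -st): 'brave' -> 'bravest'.

bravest


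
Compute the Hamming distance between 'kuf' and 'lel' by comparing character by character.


Alignment:
Position 1: 'k' vs 'l' = DIFFER
Position 2: 'u' vs 'e' = DIFFER
Position 3: 'f' vs 'l' = DIFFER
Total differences: 3

3


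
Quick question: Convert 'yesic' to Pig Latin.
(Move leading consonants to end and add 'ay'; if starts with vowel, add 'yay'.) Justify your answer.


'yesic': move consonant cluster 'y' to end and add 'ay': 'esicyay'.

esicyay


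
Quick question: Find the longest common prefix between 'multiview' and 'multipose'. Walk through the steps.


Compare from the start: 5 characters match: 'multi'. Mismatch at position 6: 'v' vs 'p'.

multi


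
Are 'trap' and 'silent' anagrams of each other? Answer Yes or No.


Sorted letters of 'trap': 'aprt'
Sorted letters of 'silent': 'eilnst'
They do not match.

No


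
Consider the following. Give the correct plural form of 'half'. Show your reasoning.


Apply rule: Change -f to -ves. 'half' becomes 'halves'.

halves


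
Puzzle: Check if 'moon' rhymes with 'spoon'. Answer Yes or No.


Rime (stressed vowel + following sounds) of 'moon': -oon = /uːn/
Rime of 'spoon': -oon = /uːn/
/uːn/ and /uːn/ are the same ending sound, so the words rhyme.

Yes


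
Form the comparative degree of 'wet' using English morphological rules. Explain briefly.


Apply comparative formation (double final consonant, add -er): 'wet' -> 'wetter'.

wetter


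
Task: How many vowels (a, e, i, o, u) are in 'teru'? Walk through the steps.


Vowels in 'teru': e, u = 2 vowels.

2


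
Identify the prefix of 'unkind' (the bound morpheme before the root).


The word 'unkind' = 'un' (prefix) + 'kind' (root). The prefix is 'un'.

un


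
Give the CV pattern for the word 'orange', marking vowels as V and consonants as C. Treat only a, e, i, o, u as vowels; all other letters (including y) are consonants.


Letter mapping: o = V, r = C, a = V, n = C, g = C, e = V.

VCVCCV


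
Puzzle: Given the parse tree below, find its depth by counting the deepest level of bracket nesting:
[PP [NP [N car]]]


Count bracket nesting levels:
'[' at pos 0: depth = 1
'[' at pos 4: depth = 2
'[' at pos 8: depth = 3
Maximum depth reached: 3

3


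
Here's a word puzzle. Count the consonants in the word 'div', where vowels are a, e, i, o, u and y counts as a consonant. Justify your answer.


Consonants in 'div': d, v = 2 consonants.

2


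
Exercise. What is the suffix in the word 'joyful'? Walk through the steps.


The word 'joyful' = 'joy' (root) + '-ful' (suffix). The suffix is '-ful'.

ful


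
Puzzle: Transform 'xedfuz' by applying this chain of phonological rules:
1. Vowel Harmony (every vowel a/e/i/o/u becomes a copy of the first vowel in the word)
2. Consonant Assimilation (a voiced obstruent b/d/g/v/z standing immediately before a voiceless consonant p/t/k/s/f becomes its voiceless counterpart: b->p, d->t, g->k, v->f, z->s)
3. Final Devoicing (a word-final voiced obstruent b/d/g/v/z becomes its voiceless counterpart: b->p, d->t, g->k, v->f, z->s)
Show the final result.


Starting form: 'xedfuz'
Rule 1: Vowel Harmony: all vowels become 'e' (matching first vowel). 'xedfuz' -> 'xedfez'
Rule 2: Consonant Assimilation: voiced obstruent before voiceless consonant becomes voiceless ('df' -> 'tf'). 'xedfez' -> 'xetfez'
Rule 3: Final Devoicing: word-final voiced obstruent 'z' becomes voiceless 's'. 'xetfez' -> 'xetfes'
Final form: 'xetfes'

xetfes


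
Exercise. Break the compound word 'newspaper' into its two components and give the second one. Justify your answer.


Split 'newspaper' into 'news' + 'paper'. The second part is 'paper'.

paper


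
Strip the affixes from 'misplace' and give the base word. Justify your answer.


Remove prefix 'mis' from 'misplace' to get root 'place'.

place


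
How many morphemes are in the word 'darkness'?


Decomposition: dark (root) + -ness (suffix) = 2 morpheme(s)

2 morphemes


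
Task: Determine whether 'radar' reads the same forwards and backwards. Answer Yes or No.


Forward: 'radar'
Reversed: 'radar'
They are identical.

Yes


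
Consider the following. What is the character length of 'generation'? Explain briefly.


Spell out 'generation' and number each letter: g(1), e(2), n(3), e(4), r(5), a(6), t(7), i(8), o(9), n(10). Total: 10 letters.

10


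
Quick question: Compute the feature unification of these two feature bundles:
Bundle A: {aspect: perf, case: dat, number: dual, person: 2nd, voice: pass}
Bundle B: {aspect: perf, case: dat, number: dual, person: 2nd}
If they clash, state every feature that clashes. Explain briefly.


Compare features:
aspect: A=perf vs B=perf -> unified: perf
case: A=dat vs B=dat -> unified: dat
number: A=dual vs B=dual -> unified: dual
person: A=2nd vs B=2nd -> unified: 2nd
voice: A=pass vs B=_ -> unified: pass
No clashes found.

Unified: {aspect: perf, case: dat, number: dual, person: 2nd, voice: pass}


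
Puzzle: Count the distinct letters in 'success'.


Unique letters in 'success': {c, e, s, u} = 4 distinct letters.

4


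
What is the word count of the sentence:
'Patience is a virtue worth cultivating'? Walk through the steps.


Split into words: Patience | is | a | virtue | worth | cultivating = 6 words.

6


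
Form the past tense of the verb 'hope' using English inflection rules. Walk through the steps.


Apply rule: Add -d (word ends in -e). 'hope' becomes 'hoped'.

hoped


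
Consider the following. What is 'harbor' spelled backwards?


Reverse 'harbor' character by character: 'robrah'.

robrah


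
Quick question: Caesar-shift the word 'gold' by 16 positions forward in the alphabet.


Shift each letter by 16: g -> w, o -> e, l -> b, d -> t. Result: 'webt'.

webt


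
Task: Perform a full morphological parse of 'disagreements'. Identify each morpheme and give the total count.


Step 1: Identify prefix: 'dis' (meaning: not/apart)
Step 2: Identify root: 'agree'
Step 3: Identify suffix(es): 'ment, s'
Decomposition: dis- (prefix: not/apart) + agree (root) + -ment (suffix: action/result) + -s (plural)
Total morphemes: 4

4 morphemes (dis- (prefix: not/apart) + agree (root) + -ment (suffix: action/result) + -s (plural))


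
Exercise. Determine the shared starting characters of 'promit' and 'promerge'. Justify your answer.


Compare from the start: 4 characters match: 'prom'. Mismatch at position 5: 'i' vs 'e'.

prom


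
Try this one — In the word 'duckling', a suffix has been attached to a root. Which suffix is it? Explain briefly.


The word 'duckling' = 'duck' (root) + '-ling' (suffix). The suffix is '-ling'.

ling


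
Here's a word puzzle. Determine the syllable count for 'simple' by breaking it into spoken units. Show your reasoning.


Break 'simple' into syllables: sim-ple -> sim | ple = 2 syllables

2 syllables


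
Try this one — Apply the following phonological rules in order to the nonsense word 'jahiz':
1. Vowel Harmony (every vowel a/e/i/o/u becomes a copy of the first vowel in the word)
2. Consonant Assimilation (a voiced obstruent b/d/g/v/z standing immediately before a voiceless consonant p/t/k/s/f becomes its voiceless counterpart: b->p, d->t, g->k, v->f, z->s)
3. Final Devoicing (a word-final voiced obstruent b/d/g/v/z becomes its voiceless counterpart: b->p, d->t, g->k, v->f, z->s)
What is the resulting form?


Starting form: 'jahiz'
Rule 1: Vowel Harmony: all vowels become 'a' (matching first vowel). 'jahiz' -> 'jahaz'
Rule 2: Consonant Assimilation: no voiced obstruent (b/d/g/v/z) stands immediately before a voiceless consonant (p/t/k/s/f). No change.
Rule 3: Final Devoicing: word-final voiced obstruent 'z' becomes voiceless 's'. 'jahaz' -> 'jahas'
Final form: 'jahas'

jahas


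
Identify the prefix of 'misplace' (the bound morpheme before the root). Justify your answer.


The word 'misplace' = 'mis' (prefix) + 'place' (root). The prefix is 'mis'.

mis


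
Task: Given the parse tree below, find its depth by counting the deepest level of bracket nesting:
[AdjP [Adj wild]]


Count bracket nesting levels:
'[' at pos 0: depth = 1
'[' at pos 6: depth = 2
Maximum depth reached: 2

2


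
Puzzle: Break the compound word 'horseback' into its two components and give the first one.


Split 'horseback' into 'horse' + 'back'. The first part is 'horse'.

horse


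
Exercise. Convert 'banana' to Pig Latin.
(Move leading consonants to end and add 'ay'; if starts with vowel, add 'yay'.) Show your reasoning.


'banana': move consonant cluster 'b' to end and add 'ay': 'ananabay'.

ananabay


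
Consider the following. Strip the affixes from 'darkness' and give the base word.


Remove suffix '-ness' from 'darkness' to get root 'dark'.

dark


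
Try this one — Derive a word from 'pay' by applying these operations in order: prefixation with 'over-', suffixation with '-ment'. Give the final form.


Step 1: Add prefix 'over-' to 'pay' = 'overpay'
Step 2: Add suffix '-ment' to 'overpay' = 'overpayment'

overpayment


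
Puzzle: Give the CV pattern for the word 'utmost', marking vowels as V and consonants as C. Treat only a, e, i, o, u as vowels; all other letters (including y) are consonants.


Letter mapping: u = V, t = C, m = C, o = V, s = C, t = C.

VCCVCC


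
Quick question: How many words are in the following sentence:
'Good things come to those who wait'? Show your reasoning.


Split into words: Good | things | come | to | those | who | wait = 7 words.

7


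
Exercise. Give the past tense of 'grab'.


Apply rule: Double final consonant and add -ed. 'grab' becomes 'grabbed'.

grabbed


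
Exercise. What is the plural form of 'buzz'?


Apply rule: Add -es (sibilant/fricative ending). 'buzz' becomes 'buzzes'.

buzzes


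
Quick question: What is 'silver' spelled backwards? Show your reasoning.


Reverse 'silver' character by character: 'revlis'.

revlis


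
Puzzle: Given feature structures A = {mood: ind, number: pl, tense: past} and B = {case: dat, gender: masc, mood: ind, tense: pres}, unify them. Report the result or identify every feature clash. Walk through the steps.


Compare features:
case: A=_ vs B=dat -> unified: dat
gender: A=_ vs B=masc -> unified: masc
mood: A=ind vs B=ind -> unified: ind
number: A=pl vs B=_ -> unified: pl
tense: A=past vs B=pres -> CLASH
Clash detected on feature 'tense' (past vs pres); unification fails.

CLASH on 'tense' (past vs pres)


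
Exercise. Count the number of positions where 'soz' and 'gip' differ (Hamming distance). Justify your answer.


Alignment:
Position 1: 's' vs 'g' = DIFFER
Position 2: 'o' vs 'i' = DIFFER
Position 3: 'z' vs 'p' = DIFFER
Total differences: 3

3


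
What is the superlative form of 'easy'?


Apply superlative formation (consonant + y: change y to i, add -est): 'easy' -> 'easiest'.

easiest


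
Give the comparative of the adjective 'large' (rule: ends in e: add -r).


Apply comparative formation (ends in e: add -r): 'large' -> 'larger'.

larger


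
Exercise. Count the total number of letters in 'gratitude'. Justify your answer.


Spell out 'gratitude' and number each letter: g(1), r(2), a(3), t(4), i(5), t(6), u(7), d(8), e(9). Total: 9 letters.

9


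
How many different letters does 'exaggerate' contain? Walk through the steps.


Unique letters in 'exaggerate': {a, e, g, r, t, x} = 6 distinct letters.

6


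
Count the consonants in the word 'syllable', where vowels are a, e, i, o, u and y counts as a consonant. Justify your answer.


Consonants in 'syllable': s, y, l, l, b, l = 6 consonants.

6


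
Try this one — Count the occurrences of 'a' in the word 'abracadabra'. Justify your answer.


Letter 'a' in 'abracadabra': found at position(s) 1, 4, 6, 8, 11 = 5 occurrence(s).

5


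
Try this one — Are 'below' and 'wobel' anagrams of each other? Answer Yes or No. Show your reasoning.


Sorted letters of 'below': 'below'
Sorted letters of 'wobel': 'below'
They match.

Yes


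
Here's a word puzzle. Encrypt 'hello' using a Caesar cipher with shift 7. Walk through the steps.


Shift each letter by 7: h -> o, e -> l, l -> s, l -> s, o -> v. Result: 'olssv'.

olssv


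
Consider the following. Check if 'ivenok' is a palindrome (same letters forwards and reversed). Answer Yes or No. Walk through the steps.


Forward: 'ivenok'
Reversed: 'konevi'
They differ.

No


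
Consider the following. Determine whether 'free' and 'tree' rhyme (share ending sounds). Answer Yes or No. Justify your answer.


Rime (stressed vowel + following sounds) of 'free': -ee = /iː/
Rime of 'tree': -ee = /iː/
/iː/ and /iː/ are the same ending sound, so the words rhyme.

Yes


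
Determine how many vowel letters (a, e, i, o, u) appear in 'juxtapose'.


Vowels in 'juxtapose': u, a, o, e = 4 vowels.

4


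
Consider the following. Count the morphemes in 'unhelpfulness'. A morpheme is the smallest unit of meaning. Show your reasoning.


Decomposition: un- (prefix) + help (root) + -ful (suffix) + -ness (suffix) = 4 morpheme(s)

4 morphemes


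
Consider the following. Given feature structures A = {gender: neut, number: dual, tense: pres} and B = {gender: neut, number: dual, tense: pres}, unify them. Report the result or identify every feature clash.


Compare features:
gender: A=neut vs B=neut -> unified: neut
number: A=dual vs B=dual -> unified: dual
tense: A=pres vs B=pres -> unified: pres
No clashes found.

Unified: {gender: neut, number: dual, tense: pres}


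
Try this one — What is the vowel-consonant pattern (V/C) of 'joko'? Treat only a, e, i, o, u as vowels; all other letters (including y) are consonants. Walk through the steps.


Letter mapping: j = C, o = V, k = C, o = V.

CVCV


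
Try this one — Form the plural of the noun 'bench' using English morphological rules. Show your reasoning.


Apply rule: Add -es (sibilant/fricative ending). 'bench' becomes 'benches'.

benches


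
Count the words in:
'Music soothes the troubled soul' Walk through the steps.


Split into words: Music | soothes | the | troubled | soul = 5 words.

5


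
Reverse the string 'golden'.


Reverse 'golden' character by character: 'nedlog'.

nedlog


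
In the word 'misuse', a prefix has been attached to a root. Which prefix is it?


The word 'misuse' = 'mis' (prefix) + 'use' (root). The prefix is 'mis'.

mis


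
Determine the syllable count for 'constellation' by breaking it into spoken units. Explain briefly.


Break 'constellation' into syllables: con-stel-la-tion -> con | stel | la | tion = 4 syllables

4 syllables


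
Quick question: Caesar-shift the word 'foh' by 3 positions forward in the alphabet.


Shift each letter by 3: f -> i, o -> r, h -> k. Result: 'irk'.

irk


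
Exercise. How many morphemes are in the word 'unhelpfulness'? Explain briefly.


Decomposition: un- (prefix) + help (root) + -ful (suffix) + -ness (suffix) = 4 morpheme(s)

4 morphemes


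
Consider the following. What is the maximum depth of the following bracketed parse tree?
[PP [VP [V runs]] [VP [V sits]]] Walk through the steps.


Count bracket nesting levels:
'[' at pos 0: depth = 1
'[' at pos 4: depth = 2
'[' at pos 8: depth = 3
'[' at pos 18: depth = 2
'[' at pos 22: depth = 3
Maximum depth reached: 3

3


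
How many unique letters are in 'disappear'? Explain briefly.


Unique letters in 'disappear': {a, d, e, i, p, r, s} = 7 distinct letters.

7


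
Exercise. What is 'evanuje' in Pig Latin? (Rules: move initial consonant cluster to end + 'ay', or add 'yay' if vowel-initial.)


'evanuje' starts with a vowel, so add 'yay': 'evanujeyay'.

evanujeyay


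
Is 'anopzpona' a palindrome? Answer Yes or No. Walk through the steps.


Forward: 'anopzpona'
Reversed: 'anopzpona'
They are identical.

Yes


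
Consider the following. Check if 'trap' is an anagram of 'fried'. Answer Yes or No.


Sorted letters of 'trap': 'aprt'
Sorted letters of 'fried': 'defir'
They do not match.

No


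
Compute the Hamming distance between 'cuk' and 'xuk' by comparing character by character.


Alignment:
Position 1: 'c' vs 'x' = DIFFER
Position 2: 'u' vs 'u' = match
Position 3: 'k' vs 'k' = match
Total differences: 1

1


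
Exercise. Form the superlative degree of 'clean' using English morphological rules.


Apply superlative formation (add -est): 'clean' -> 'cleanest'.

cleanest


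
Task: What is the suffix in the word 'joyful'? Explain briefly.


The word 'joyful' = 'joy' (root) + '-ful' (suffix). The suffix is '-ful'.

ful


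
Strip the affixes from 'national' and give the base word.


Remove suffix '-al' from 'national' to get root 'nation'.

nation


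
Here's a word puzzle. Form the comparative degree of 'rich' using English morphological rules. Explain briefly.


Apply comparative formation (add -er): 'rich' -> 'richer'.

richer


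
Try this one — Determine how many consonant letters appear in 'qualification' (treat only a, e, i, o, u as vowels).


Consonants in 'qualification': q, l, f, c, t, n = 6 consonants.

6


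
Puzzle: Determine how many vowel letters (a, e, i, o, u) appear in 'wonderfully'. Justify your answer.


Vowels in 'wonderfully': o, e, u = 3 vowels.

3


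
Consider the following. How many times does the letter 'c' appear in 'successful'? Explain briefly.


Letter 'c' in 'successful': found at position(s) 3, 4 = 2 occurrence(s).

2


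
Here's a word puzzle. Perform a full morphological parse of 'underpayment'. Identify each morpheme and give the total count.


Step 1: Identify prefix: 'under' (meaning: beneath/insufficient)
Step 2: Identify root: 'pay'
Step 3: Identify suffix(es): 'ment'
Decomposition: under- (prefix: beneath/insufficient) + pay (root) + -ment (suffix: action/result)
Total morphemes: 3

3 morphemes (under- (prefix: beneath/insufficient) + pay (root) + -ment (suffix: action/result))


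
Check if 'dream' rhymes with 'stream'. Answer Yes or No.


Rime (stressed vowel + following sounds) of 'dream': -eam = /iːm/
Rime of 'stream': -eam = /iːm/
/iːm/ and /iːm/ are the same ending sound, so the words rhyme.

Yes


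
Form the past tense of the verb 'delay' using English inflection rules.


Apply rule: Add -ed. 'delay' becomes 'delayed'.

delayed


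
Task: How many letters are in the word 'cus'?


Spell out 'cus' and number each letter: c(1), u(2), s(3). Total: 3 letters.

3


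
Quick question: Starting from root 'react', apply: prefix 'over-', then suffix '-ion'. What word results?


Step 1: Add prefix 'over-' to 'react' = 'overreact'
Step 2: Add suffix '-ion' to 'overreact' = 'overreaction'

overreaction


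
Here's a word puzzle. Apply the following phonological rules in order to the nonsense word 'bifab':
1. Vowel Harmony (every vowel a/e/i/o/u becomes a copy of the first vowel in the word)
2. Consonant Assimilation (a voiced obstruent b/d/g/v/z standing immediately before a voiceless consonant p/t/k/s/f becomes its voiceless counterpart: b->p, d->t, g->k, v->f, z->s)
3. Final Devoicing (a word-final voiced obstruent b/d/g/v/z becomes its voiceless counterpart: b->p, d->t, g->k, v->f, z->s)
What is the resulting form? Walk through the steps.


Starting form: 'bifab'
Rule 1: Vowel Harmony: all vowels become 'i' (matching first vowel). 'bifab' -> 'bifib'
Rule 2: Consonant Assimilation: no voiced obstruent (b/d/g/v/z) stands immediately before a voiceless consonant (p/t/k/s/f). No change.
Rule 3: Final Devoicing: word-final voiced obstruent 'b' becomes voiceless 'p'. 'bifib' -> 'bifip'
Final form: 'bifip'

bifip


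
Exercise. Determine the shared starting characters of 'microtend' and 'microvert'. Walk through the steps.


Compare from the start: 5 characters match: 'micro'. Mismatch at position 6: 't' vs 'v'.

micro


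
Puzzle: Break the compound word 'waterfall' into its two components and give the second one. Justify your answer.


Split 'waterfall' into 'water' + 'fall'. The second part is 'fall'.

fall


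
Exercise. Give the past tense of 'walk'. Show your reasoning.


Apply rule: Add -ed. 'walk' becomes 'walked'.

walked


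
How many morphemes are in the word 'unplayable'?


Decomposition: un- (prefix) + play (root) + -able (suffix) = 3 morpheme(s)

3 morphemes


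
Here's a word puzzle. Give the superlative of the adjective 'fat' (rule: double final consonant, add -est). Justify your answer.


Apply superlative formation (double final consonant, add -est): 'fat' -> 'fattest'.

fattest


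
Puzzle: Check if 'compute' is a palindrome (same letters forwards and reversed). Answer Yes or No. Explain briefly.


Forward: 'compute'
Reversed: 'etupmoc'
They differ.

No


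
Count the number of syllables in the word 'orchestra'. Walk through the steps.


Break 'orchestra' into syllables: or-ches-tra -> or | ches | tra = 3 syllables

3 syllables


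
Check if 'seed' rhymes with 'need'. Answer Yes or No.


Rime (stressed vowel + following sounds) of 'seed': -eed = /iːd/
Rime of 'need': -eed = /iːd/
/iːd/ and /iːd/ are the same ending sound, so the words rhyme.

Yes


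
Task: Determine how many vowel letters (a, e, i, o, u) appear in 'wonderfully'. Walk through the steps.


Vowels in 'wonderfully': o, e, u = 3 vowels.

3


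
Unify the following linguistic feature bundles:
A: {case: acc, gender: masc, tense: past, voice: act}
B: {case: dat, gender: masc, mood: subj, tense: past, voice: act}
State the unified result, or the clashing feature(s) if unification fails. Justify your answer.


Compare features:
case: A=acc vs B=dat -> CLASH
gender: A=masc vs B=masc -> unified: masc
mood: A=_ vs B=subj -> unified: subj
tense: A=past vs B=past -> unified: past
voice: A=act vs B=act -> unified: act
Clash detected on feature 'case' (acc vs dat); unification fails.

CLASH on 'case' (acc vs dat)


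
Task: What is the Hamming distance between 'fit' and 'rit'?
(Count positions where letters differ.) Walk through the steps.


Alignment:
Position 1: 'f' vs 'r' = DIFFER
Position 2: 'i' vs 'i' = match
Position 3: 't' vs 't' = match
Total differences: 1

1


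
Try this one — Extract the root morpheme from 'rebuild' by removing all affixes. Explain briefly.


Remove prefix 're' from 'rebuild' to get root 'build'.

build


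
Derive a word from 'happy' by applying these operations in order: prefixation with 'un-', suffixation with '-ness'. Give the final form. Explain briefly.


Step 1: Add prefix 'un-' to 'happy' = 'unhappy'
Step 2: Add suffix '-ness' to 'unhappy' = 'unhappiness'

unhappiness


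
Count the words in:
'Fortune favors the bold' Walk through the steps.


Split into words: Fortune | favors | the | bold = 4 words.

4


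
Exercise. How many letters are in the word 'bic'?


Spell out 'bic' and number each letter: b(1), i(2), c(3). Total: 3 letters.

3


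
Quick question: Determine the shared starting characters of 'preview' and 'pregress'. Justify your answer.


Compare from the start: 3 characters match: 'pre'. Mismatch at position 4: 'v' vs 'g'.

pre


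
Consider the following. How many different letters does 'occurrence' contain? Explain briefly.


Unique letters in 'occurrence': {c, e, n, o, r, u} = 6 distinct letters.

6


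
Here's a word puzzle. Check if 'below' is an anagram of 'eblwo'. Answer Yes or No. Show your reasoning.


Sorted letters of 'below': 'below'
Sorted letters of 'eblwo': 'below'
They match.

Yes


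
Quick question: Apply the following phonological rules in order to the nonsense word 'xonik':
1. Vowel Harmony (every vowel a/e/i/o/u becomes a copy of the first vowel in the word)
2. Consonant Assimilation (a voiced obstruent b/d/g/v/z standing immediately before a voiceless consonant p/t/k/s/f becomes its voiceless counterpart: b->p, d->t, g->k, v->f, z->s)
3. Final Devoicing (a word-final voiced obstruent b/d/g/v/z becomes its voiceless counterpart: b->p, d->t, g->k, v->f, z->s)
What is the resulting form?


Starting form: 'xonik'
Rule 1: Vowel Harmony: all vowels become 'o' (matching first vowel). 'xonik' -> 'xonok'
Rule 2: Consonant Assimilation: no voiced obstruent (b/d/g/v/z) stands immediately before a voiceless consonant (p/t/k/s/f). No change.
Rule 3: Final Devoicing: final consonant 'k' is not one of the voiced obstruents b/d/g/v/z. No change.
Final form: 'xonok'

xonok
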